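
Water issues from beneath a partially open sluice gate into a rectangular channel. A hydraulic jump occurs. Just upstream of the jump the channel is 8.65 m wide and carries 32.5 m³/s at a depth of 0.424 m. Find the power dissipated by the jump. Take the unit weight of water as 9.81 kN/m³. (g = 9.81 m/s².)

P = 606 kW

q = Q/b = 32.5/8.65 = 3.76 m²/s; V₁ = q/y₁ = 8.86 m/s. Fr₁ = V₁/√(g·y₁) = 4.34.
By Bélanger, y₂/y₁ = ½[√(1 + 8Fr₁²) − 1] = ½[√152.0 − 1] = 5.66.
y₂ = 5.66 × 0.424 = 2.40 m.
V₂ = q/y₂ = 3.76/2.40 = 1.56 m/s. E₁ = y₁ + V₁²/2g = 4.43 m; E₂ = y₂ + V₂²/2g = 2.53 m. ΔE = E₁ − E₂ = 1.90 m.
P = γ·Q·ΔE = 9.81 × 32.5 × 1.90 = 606 kW.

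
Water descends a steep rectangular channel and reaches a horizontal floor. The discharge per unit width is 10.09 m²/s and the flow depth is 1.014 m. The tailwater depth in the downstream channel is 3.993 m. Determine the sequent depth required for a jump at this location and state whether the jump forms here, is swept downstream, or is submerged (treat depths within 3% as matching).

V₁ = q/y₁ = 10.09/1.014 = 9.951 m/s. Fr₁ = V₁/√(g·y₁) = 9.951/√(9.81×1.014) = 3.155.
Conjugate-depth relation: y₂/y₁ = ½[√(1 + 8Fr₁²) − 1] = ½[√80.632 − 1] = 3.990.
y₂ = 3.990 × 1.014 = 4.046 m.
Tailwater y_tw = 3.993 m: y_tw ≈ y₂, so the jump forms here.

y₂ = 4.046 m; the jump forms here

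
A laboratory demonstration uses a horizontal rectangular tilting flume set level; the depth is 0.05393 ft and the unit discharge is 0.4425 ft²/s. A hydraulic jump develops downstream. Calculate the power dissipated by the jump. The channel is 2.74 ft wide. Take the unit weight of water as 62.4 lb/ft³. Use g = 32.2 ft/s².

V₁ = q/y₁ = 0.4425/0.05393 = 8.205 ft/s. Fr₁ = V₁/√(g·y₁) = 8.205/√(32.2×0.05393) = 6.226.
By Bélanger, y₂/y₁ = ½[√(1 + 8Fr₁²) − 1] = ½[√311.15 − 1] = 8.320.
y₂ = 8.320 × 0.05393 = 0.4487 ft.
Head loss: ΔE = (y₂ − y₁)³/(4y₁y₂) = (0.4487 − 0.05393)³/(4×0.05393×0.4487) = 0.06151/0.09679 = 0.6355 ft.
Q = q·b = 0.4425 × 2.74 = 1.212 cfs. P = γ·Q·ΔE/550 = 62.4 × 1.212 × 0.6355 / 550 = 0.08742 hp.

P = 0.08742 hp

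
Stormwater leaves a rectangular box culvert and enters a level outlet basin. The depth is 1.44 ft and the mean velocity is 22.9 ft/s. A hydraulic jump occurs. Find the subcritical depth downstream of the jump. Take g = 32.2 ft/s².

y₂ = 6.17 ft

Fr₁ = V₁/√(g·y₁) = 22.9/√(32.2×1.44) = 3.36.
Conjugate-depth relation: y₂/y₁ = ½[√(1 + 8Fr₁²) − 1] = ½[√91.48 − 1] = 4.28.
y₂ = 4.28 × 1.44 = 6.17 ft.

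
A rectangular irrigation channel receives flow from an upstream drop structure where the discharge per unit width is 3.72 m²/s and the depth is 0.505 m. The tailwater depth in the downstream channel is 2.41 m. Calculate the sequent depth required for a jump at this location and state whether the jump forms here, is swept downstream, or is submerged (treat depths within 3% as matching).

V₁ = q/y₁ = 3.72/0.505 = 7.37 m/s. Fr₁ = V₁/√(g·y₁) = 7.37/√(9.81×0.505) = 3.31.
By Bélanger, y₂/y₁ = ½[√(1 + 8Fr₁²) − 1] = ½[√88.63 − 1] = 4.21.
y₂ = 4.21 × 0.505 = 2.12 m.
Tailwater y_tw = 2.41 m: y_tw > y₂, so the jump is submerged.

y₂ = 2.12 m; the jump is submerged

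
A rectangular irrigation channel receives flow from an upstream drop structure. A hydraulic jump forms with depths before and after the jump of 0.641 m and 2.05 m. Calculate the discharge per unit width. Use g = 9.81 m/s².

For a rectangular channel the momentum equation gives q² = ½·g·y₁·y₂·(y₁ + y₂) = ½×9.81×0.641×2.05×2.69 = 17.3.
q = √17.3 = 4.16 m²/s.

q = 4.16 m²/s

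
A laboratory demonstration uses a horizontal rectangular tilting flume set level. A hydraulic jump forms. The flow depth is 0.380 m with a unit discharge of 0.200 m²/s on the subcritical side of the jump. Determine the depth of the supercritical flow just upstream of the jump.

y₁ = 0.0499 m

V₂ = q/y₂ = 0.200/0.380 = 0.526 m/s; Fr₂ = V₂/√(g·y₂) = 0.273.
From the momentum equation (using Fr₂), y₁/y₂ = ½[√(1 + 8Fr₂²) − 1] = ½[√1.594 − 1] = 0.131.
y₁ = 0.131 × 0.380 = 0.0499 m.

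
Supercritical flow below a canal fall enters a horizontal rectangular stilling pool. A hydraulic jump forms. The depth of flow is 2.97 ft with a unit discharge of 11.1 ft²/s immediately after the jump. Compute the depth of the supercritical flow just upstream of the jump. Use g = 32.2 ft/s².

V₂ = q/y₂ = 11.1/2.97 = 3.74 ft/s; Fr₂ = V₂/√(g·y₂) = 0.382.
Applying the sequent-depth relation in reverse, y₁/y₂ = ½[√(1 + 8Fr₂²) − 1] = ½[√2.168 − 1] = 0.236.
y₁ = 0.236 × 2.97 = 0.702 ft.

y₁ = 0.702 ft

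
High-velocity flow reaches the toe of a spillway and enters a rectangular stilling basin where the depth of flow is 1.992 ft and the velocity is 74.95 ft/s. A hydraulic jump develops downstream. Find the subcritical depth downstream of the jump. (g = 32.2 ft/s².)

y₂ = 25.39 ft

Fr₁ = V₁/√(g·y₁) = 74.95/√(32.2×1.992) = 9.358.
Sequent-depth ratio: y₂/y₁ = ½[√(1 + 8Fr₁²) − 1] = ½[√701.63 − 1] = 12.74.
y₂ = 12.74 × 1.992 = 25.39 ft.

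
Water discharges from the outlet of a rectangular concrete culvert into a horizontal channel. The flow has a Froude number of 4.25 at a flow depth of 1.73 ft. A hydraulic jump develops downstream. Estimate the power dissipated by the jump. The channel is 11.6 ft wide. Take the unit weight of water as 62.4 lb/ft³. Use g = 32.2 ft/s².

Fr₁ = 4.25 (given).
By Bélanger, y₂/y₁ = ½[√(1 + 8Fr₁²) − 1] = ½[√145.5 − 1] = 5.53.
y₂ = 5.53 × 1.73 = 9.57 ft.
Head loss: ΔE = (y₂ − y₁)³/(4y₁y₂) = (9.57 − 1.73)³/(4×1.73×9.57) = 482/66.2 = 7.27 ft.
V₁ = Fr₁·√(g·y₁) = 4.25×√(32.2×1.73) = 31.7 ft/s; q = V₁·y₁ = 54.9 ft²/s. Q = q·b = 54.9 × 11.6 = 637 cfs. P = γ·Q·ΔE/550 = 62.4 × 637 × 7.27 / 550 = 525 hp.

P = 525 hp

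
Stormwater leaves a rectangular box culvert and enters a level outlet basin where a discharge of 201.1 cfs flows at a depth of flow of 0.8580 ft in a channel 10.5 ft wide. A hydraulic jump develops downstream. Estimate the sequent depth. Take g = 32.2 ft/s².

y₂ = 4.742 ft

q = Q/b = 201.1/10.5 = 19.15 ft²/s; V₁ = q/y₁ = 22.32 ft/s. Fr₁ = V₁/√(g·y₁) = 4.247.
By Bélanger, y₂/y₁ = ½[√(1 + 8Fr₁²) − 1] = ½[√145.28 − 1] = 5.527.
y₂ = 5.527 × 0.8580 = 4.742 ft.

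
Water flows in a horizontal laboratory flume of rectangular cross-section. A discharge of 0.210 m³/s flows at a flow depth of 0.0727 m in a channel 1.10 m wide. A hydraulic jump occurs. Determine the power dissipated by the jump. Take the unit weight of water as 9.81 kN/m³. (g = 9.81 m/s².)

P = 0.239 kW

q = Q/b = 0.210/1.10 = 0.191 m²/s; V₁ = q/y₁ = 2.63 m/s. Fr₁ = V₁/√(g·y₁) = 3.11.
From the momentum equation for a rectangular channel, y₂/y₁ = ½[√(1 + 8Fr₁²) − 1] = ½[√78.35 − 1] = 3.93.
y₂ = 3.93 × 0.0727 = 0.285 m.
V₂ = q/y₂ = 0.191/0.285 = 0.669 m/s. E₁ = y₁ + V₁²/2g = 0.424 m; E₂ = y₂ + V₂²/2g = 0.308 m. ΔE = E₁ − E₂ = 0.116 m.
P = γ·Q·ΔE = 9.81 × 0.210 × 0.116 = 0.239 kW.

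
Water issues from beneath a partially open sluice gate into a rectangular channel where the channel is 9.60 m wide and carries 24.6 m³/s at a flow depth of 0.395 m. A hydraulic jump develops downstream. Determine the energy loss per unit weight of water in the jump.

ΔE = 0.764 m

q = Q/b = 24.6/9.60 = 2.56 m²/s; V₁ = q/y₁ = 6.49 m/s. Fr₁ = V₁/√(g·y₁) = 3.30.
Sequent-depth ratio: y₂/y₁ = ½[√(1 + 8Fr₁²) − 1] = ½[√87.89 − 1] = 4.19.
y₂ = 4.19 × 0.395 = 1.65 m.
Head loss: ΔE = (y₂ − y₁)³/(4y₁y₂) = (1.65 − 0.395)³/(4×0.395×1.65) = 2.00/2.61 = 0.764 m.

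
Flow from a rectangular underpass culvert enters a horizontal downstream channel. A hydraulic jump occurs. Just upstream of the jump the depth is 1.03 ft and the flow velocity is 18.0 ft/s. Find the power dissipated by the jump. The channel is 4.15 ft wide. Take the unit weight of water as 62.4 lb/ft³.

P = 14.6 hp

Fr₁ = V₁/√(g·y₁) = 18.0/√(32.2×1.03) = 3.13.
Conjugate-depth relation: y₂/y₁ = ½[√(1 + 8Fr₁²) − 1] = ½[√79.15 − 1] = 3.95.
y₂ = 3.95 × 1.03 = 4.07 ft.
Head loss: ΔE = (y₂ − y₁)³/(4y₁y₂) = (4.07 − 1.03)³/(4×1.03×4.07) = 28.0/16.8 = 1.67 ft.
q = V₁·y₁ = 18.0 × 1.03 = 18.5 ft²/s. Q = q·b = 18.5 × 4.15 = 76.9 cfs. P = γ·Q·ΔE/550 = 62.4 × 76.9 × 1.67 / 550 = 14.6 hp.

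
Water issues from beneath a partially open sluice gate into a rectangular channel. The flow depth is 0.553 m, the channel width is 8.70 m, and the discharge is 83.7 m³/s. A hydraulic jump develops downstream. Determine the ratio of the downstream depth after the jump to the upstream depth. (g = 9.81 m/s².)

y₂/y₁ = 10.1

q = Q/b = 83.7/8.70 = 9.62 m²/s; V₁ = q/y₁ = 17.4 m/s. Fr₁ = V₁/√(g·y₁) = 7.47.
Sequent-depth ratio: y₂/y₁ = ½[√(1 + 8Fr₁²) − 1] = ½[√447.3 − 1] = 10.1.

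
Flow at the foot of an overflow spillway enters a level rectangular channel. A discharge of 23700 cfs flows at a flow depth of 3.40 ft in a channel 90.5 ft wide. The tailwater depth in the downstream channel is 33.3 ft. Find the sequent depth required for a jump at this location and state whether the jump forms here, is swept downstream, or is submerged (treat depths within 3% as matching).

y₂ = 33.7 ft; the jump forms here

q = Q/b = 23700/90.5 = 262 ft²/s; V₁ = q/y₁ = 77.0 ft/s. Fr₁ = V₁/√(g·y₁) = 7.36.
Conjugate-depth relation: y₂/y₁ = ½[√(1 + 8Fr₁²) − 1] = ½[√434.5 − 1] = 9.92.
y₂ = 9.92 × 3.40 = 33.7 ft.
Tailwater y_tw = 33.3 ft: y_tw ≈ y₂, so the jump forms here.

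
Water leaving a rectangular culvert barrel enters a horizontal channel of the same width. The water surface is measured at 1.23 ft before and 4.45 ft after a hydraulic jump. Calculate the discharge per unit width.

q = 22.4 ft²/s

For a rectangular channel the momentum equation gives q² = ½·g·y₁·y₂·(y₁ + y₂) = ½×32.2×1.23×4.45×5.68 = 501.
q = √501 = 22.4 ft²/s.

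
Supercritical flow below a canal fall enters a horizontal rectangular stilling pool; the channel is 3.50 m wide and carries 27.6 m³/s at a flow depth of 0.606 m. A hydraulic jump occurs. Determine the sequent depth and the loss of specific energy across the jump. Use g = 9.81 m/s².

y₂ = 4.28 m; ΔE = 4.78 m

q = Q/b = 27.6/3.50 = 7.89 m²/s; V₁ = q/y₁ = 13.0 m/s. Fr₁ = V₁/√(g·y₁) = 5.34.
Bélanger equation: y₂/y₁ = ½[√(1 + 8Fr₁²) − 1] = ½[√228.9 − 1] = 7.06.
y₂ = 7.06 × 0.606 = 4.28 m.
Head loss: ΔE = (y₂ − y₁)³/(4y₁y₂) = (4.28 − 0.606)³/(4×0.606×4.28) = 49.6/10.4 = 4.78 m.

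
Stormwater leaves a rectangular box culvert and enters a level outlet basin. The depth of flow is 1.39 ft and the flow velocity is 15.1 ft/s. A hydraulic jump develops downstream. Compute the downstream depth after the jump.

Fr₁ = V₁/√(g·y₁) = 15.1/√(32.2×1.39) = 2.26.
By Bélanger, y₂/y₁ = ½[√(1 + 8Fr₁²) − 1] = ½[√41.75 − 1] = 2.73.
y₂ = 2.73 × 1.39 = 3.80 ft.

y₂ = 3.80 ft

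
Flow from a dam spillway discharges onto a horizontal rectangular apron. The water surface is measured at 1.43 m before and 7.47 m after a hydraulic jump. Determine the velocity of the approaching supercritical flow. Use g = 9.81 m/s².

V₁ = 15.1 m/s

For a rectangular channel the momentum equation gives q² = ½·g·y₁·y₂·(y₁ + y₂) = ½×9.81×1.43×7.47×8.90 = 466.
q = √466 = 21.6 m²/s.
V₁ = q/y₁ = 21.6/1.43 = 15.1 m/s.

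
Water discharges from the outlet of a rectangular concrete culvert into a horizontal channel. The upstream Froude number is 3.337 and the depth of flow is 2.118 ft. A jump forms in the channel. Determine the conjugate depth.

y₂ = 8.992 ft

Fr₁ = 3.337 (given).
Sequent-depth ratio: y₂/y₁ = ½[√(1 + 8Fr₁²) − 1] = ½[√90.085 − 1] = 4.246.
y₂ = 4.246 × 2.118 = 8.992 ft.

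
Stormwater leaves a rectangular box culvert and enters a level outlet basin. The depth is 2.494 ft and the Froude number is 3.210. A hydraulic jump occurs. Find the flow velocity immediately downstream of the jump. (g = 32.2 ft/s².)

Fr₁ = 3.210 (given).
Conjugate-depth relation: y₂/y₁ = ½[√(1 + 8Fr₁²) − 1] = ½[√83.433 − 1] = 4.067.
y₂ = 4.067 × 2.494 = 10.14 ft.
V₁ = Fr₁·√(g·y₁) = 3.210×√(32.2×2.494) = 28.77 ft/s; q = V₁·y₁ = 71.74 ft²/s.
V₂ = q/y₂ = 71.74/10.14 = 7.073 ft/s.

V₂ = 7.073 ft/s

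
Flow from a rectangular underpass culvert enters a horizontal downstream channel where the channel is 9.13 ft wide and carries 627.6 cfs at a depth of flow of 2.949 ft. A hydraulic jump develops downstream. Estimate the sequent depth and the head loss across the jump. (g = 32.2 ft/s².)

q = Q/b = 627.6/9.13 = 68.74 ft²/s; V₁ = q/y₁ = 23.31 ft/s. Fr₁ = V₁/√(g·y₁) = 2.392.
From the momentum equation for a rectangular channel, y₂/y₁ = ½[√(1 + 8Fr₁²) − 1] = ½[√46.776 − 1] = 2.920.
y₂ = 2.920 × 2.949 = 8.610 ft.
V₂ = q/y₂ = 68.74/8.610 = 7.984 ft/s. E₁ = y₁ + V₁²/2g = 11.39 ft; E₂ = y₂ + V₂²/2g = 9.600 ft. ΔE = E₁ − E₂ = 1.786 ft.

y₂ = 8.610 ft; ΔE = 1.786 ft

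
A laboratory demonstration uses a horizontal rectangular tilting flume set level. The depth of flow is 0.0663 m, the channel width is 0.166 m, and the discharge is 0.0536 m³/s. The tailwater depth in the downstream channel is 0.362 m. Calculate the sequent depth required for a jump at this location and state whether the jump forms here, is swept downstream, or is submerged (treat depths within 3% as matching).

q = Q/b = 0.0536/0.166 = 0.323 m²/s; V₁ = q/y₁ = 4.87 m/s. Fr₁ = V₁/√(g·y₁) = 6.04.
From the momentum equation for a rectangular channel, y₂/y₁ = ½[√(1 + 8Fr₁²) − 1] = ½[√292.7 − 1] = 8.05.
y₂ = 8.05 × 0.0663 = 0.534 m.
Tailwater y_tw = 0.362 m: y_tw < y₂, so the jump is swept downstream.

y₂ = 0.534 m; the jump is swept downstream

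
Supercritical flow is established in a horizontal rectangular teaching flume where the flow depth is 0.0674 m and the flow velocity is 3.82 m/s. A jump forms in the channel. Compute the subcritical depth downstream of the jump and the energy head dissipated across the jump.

y₂ = 0.415 m; ΔE = 0.376 m

Fr₁ = V₁/√(g·y₁) = 3.82/√(9.81×0.0674) = 4.70.
By Bélanger, y₂/y₁ = ½[√(1 + 8Fr₁²) − 1] = ½[√177.6 − 1] = 6.16.
y₂ = 6.16 × 0.0674 = 0.415 m.
Head loss: ΔE = (y₂ − y₁)³/(4y₁y₂) = (0.415 − 0.0674)³/(4×0.0674×0.415) = 0.0421/0.112 = 0.376 m.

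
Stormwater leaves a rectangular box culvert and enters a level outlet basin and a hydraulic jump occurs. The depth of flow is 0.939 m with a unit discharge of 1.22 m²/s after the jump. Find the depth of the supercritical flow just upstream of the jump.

y₁ = 0.268 m

V₂ = q/y₂ = 1.22/0.939 = 1.30 m/s; Fr₂ = V₂/√(g·y₂) = 0.428.
Since the conjugate-depth ratio holds either way, y₁/y₂ = ½[√(1 + 8Fr₂²) − 1] = ½[√2.466 − 1] = 0.285.
y₁ = 0.285 × 0.939 = 0.268 m.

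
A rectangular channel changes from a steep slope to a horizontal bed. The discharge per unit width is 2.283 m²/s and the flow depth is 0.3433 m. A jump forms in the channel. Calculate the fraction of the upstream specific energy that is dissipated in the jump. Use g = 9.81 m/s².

V₁ = q/y₁ = 2.283/0.3433 = 6.650 m/s. Fr₁ = V₁/√(g·y₁) = 6.650/√(9.81×0.3433) = 3.624.
By Bélanger, y₂/y₁ = ½[√(1 + 8Fr₁²) − 1] = ½[√106.05 − 1] = 4.649.
y₂ = 4.649 × 0.3433 = 1.596 m.
E₁ = y₁ + V₁²/2g = 2.597 m. ΔE = (y₂ − y₁)³/(4y₁y₂) = 0.8970 m. ΔE/E₁ = 0.8970/2.597 = 0.345.

ΔE/E₁ = 0.345 (34.5%)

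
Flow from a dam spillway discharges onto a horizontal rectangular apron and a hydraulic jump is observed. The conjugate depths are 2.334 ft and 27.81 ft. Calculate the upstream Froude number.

Fr₁ = 8.772

For a rectangular channel the momentum equation gives q² = ½·g·y₁·y₂·(y₁ + y₂) = ½×32.2×2.334×27.81×30.14 = 31501.
q = √31501 = 177.5 ft²/s.
V₁ = q/y₁ = 76.04 ft/s; Fr₁ = V₁/√(g·y₁) = 8.772.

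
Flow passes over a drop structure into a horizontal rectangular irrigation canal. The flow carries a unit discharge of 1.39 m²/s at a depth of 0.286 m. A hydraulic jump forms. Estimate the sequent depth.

y₂ = 1.04 m

V₁ = q/y₁ = 1.39/0.286 = 4.86 m/s. Fr₁ = V₁/√(g·y₁) = 4.86/√(9.81×0.286) = 2.90.
From the momentum equation for a rectangular channel, y₂/y₁ = ½[√(1 + 8Fr₁²) − 1] = ½[√68.35 − 1] = 3.63.
y₂ = 3.63 × 0.286 = 1.04 m.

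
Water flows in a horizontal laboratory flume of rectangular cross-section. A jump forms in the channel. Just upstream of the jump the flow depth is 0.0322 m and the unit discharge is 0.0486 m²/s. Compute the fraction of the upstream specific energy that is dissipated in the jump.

V₁ = q/y₁ = 0.0486/0.0322 = 1.51 m/s. Fr₁ = V₁/√(g·y₁) = 1.51/√(9.81×0.0322) = 2.69.
From the momentum equation for a rectangular channel, y₂/y₁ = ½[√(1 + 8Fr₁²) − 1] = ½[√58.69 − 1] = 3.33.
y₂ = 3.33 × 0.0322 = 0.107 m.
E₁ = y₁ + V₁²/2g = 0.148 m. ΔE = (y₂ − y₁)³/(4y₁y₂) = 0.0306 m. ΔE/E₁ = 0.0306/0.148 = 0.206.

ΔE/E₁ = 0.206 (20.6%)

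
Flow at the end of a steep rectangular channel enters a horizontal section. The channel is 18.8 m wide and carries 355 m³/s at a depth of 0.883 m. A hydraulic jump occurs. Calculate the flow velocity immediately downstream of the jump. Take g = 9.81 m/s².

q = Q/b = 355/18.8 = 18.9 m²/s; V₁ = q/y₁ = 21.4 m/s. Fr₁ = V₁/√(g·y₁) = 7.27.
Sequent-depth ratio: y₂/y₁ = ½[√(1 + 8Fr₁²) − 1] = ½[√423.4 − 1] = 9.79.
y₂ = 9.79 × 0.883 = 8.64 m.
V₂ = q/y₂ = 18.9/8.64 = 2.18 m/s.

V₂ = 2.18 m/s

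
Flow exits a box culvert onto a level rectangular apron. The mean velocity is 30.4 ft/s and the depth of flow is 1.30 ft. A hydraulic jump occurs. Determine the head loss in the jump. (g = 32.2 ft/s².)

ΔE = 7.26 ft

Fr₁ = V₁/√(g·y₁) = 30.4/√(32.2×1.30) = 4.70.
Bélanger equation: y₂/y₁ = ½[√(1 + 8Fr₁²) − 1] = ½[√177.6 − 1] = 6.16.
y₂ = 6.16 × 1.30 = 8.01 ft.
q = V₁·y₁ = 30.4 × 1.30 = 39.5 ft²/s. V₂ = q/y₂ = 39.5/8.01 = 4.93 ft/s. E₁ = y₁ + V₁²/2g = 15.7 ft; E₂ = y₂ + V₂²/2g = 8.39 ft. ΔE = E₁ − E₂ = 7.26 ft.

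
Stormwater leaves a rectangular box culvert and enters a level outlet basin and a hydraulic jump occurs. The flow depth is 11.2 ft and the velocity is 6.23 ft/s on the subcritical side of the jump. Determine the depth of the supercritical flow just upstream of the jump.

Fr₂ = V₂/√(g·y₂) = 6.23/√(32.2×11.2) = 0.328.
From the momentum equation (using Fr₂), y₁/y₂ = ½[√(1 + 8Fr₂²) − 1] = ½[√1.861 − 1] = 0.182.
y₁ = 0.182 × 11.2 = 2.04 ft.

y₁ = 2.04 ft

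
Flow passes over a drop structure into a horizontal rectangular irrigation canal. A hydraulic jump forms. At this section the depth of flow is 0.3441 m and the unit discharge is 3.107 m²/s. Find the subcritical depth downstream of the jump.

y₂ = 2.226 m

V₁ = q/y₁ = 3.107/0.3441 = 9.029 m/s. Fr₁ = V₁/√(g·y₁) = 9.029/√(9.81×0.3441) = 4.915.
Conjugate-depth relation: y₂/y₁ = ½[√(1 + 8Fr₁²) − 1] = ½[√194.22 − 1] = 6.468.
y₂ = 6.468 × 0.3441 = 2.226 m.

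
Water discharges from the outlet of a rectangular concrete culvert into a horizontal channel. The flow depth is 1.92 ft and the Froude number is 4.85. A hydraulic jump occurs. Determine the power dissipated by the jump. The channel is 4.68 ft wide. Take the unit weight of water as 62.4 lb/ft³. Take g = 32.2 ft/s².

Fr₁ = 4.85 (given).
Sequent-depth ratio: y₂/y₁ = ½[√(1 + 8Fr₁²) − 1] = ½[√189.2 − 1] = 6.38.
y₂ = 6.38 × 1.92 = 12.2 ft.
V₁ = Fr₁·√(g·y₁) = 4.85×√(32.2×1.92) = 38.1 ft/s; q = V₁·y₁ = 73.2 ft²/s. V₂ = q/y₂ = 73.2/12.2 = 5.98 ft/s. E₁ = y₁ + V₁²/2g = 24.5 ft; E₂ = y₂ + V₂²/2g = 12.8 ft. ΔE = E₁ − E₂ = 11.7 ft.
Q = q·b = 73.2 × 4.68 = 343 cfs. P = γ·Q·ΔE/550 = 62.4 × 343 × 11.7 / 550 = 455 hp.

P = 455 hp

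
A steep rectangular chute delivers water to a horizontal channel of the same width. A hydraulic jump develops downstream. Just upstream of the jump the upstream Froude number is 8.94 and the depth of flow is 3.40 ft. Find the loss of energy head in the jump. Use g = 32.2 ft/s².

Fr₁ = 8.94 (given).
Bélanger equation: y₂/y₁ = ½[√(1 + 8Fr₁²) − 1] = ½[√640.4 − 1] = 12.2.
y₂ = 12.2 × 3.40 = 41.3 ft.
Head loss: ΔE = (y₂ − y₁)³/(4y₁y₂) = (41.3 − 3.40)³/(4×3.40×41.3) = 54526/562 = 97.0 ft.

ΔE = 97.0 ft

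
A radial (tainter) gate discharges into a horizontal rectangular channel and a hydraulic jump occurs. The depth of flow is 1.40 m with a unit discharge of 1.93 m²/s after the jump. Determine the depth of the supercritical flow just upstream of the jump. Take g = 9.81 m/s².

V₂ = q/y₂ = 1.93/1.40 = 1.38 m/s; Fr₂ = V₂/√(g·y₂) = 0.372.
The Bélanger relation is symmetric: y₁/y₂ = ½[√(1 + 8Fr₂²) − 1] = ½[√2.107 − 1] = 0.226.
y₁ = 0.226 × 1.40 = 0.316 m.

y₁ = 0.316 m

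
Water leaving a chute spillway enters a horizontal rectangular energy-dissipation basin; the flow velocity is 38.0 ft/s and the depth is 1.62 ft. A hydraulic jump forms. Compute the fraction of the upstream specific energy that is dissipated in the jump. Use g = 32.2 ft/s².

Fr₁ = V₁/√(g·y₁) = 38.0/√(32.2×1.62) = 5.26.
From the momentum equation for a rectangular channel, y₂/y₁ = ½[√(1 + 8Fr₁²) − 1] = ½[√222.5 − 1] = 6.96.
y₂ = 6.96 × 1.62 = 11.3 ft.
E₁ = y₁ + V₁²/2g = 24.0 ft. ΔE = (y₂ − y₁)³/(4y₁y₂) = 12.3 ft. ΔE/E₁ = 12.3/24.0 = 0.512.

ΔE/E₁ = 0.512 (51.2%)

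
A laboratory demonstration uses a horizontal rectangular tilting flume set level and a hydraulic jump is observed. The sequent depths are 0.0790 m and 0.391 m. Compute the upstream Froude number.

Fr₁ = 3.84

For a rectangular channel the momentum equation gives q² = ½·g·y₁·y₂·(y₁ + y₂) = ½×9.81×0.0790×0.391×0.470 = 0.0712.
q = √0.0712 = 0.267 m²/s.
V₁ = q/y₁ = 3.38 m/s; Fr₁ = V₁/√(g·y₁) = 3.84.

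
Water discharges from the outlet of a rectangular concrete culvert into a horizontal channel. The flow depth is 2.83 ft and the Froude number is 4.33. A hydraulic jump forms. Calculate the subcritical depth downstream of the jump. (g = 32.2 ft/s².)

Fr₁ = 4.33 (given).
By Bélanger, y₂/y₁ = ½[√(1 + 8Fr₁²) − 1] = ½[√151.0 − 1] = 5.64.
y₂ = 5.64 × 2.83 = 16.0 ft.

y₂ = 16.0 ft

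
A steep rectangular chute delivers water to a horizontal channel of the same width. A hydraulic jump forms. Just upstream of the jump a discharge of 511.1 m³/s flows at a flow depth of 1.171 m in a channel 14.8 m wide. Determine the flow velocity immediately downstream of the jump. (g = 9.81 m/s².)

q = Q/b = 511.1/14.8 = 34.53 m²/s; V₁ = q/y₁ = 29.49 m/s. Fr₁ = V₁/√(g·y₁) = 8.701.
Sequent-depth ratio: y₂/y₁ = ½[√(1 + 8Fr₁²) − 1] = ½[√606.67 − 1] = 11.82.
y₂ = 11.82 × 1.171 = 13.84 m.
V₂ = q/y₂ = 34.53/13.84 = 2.496 m/s.

V₂ = 2.496 m/s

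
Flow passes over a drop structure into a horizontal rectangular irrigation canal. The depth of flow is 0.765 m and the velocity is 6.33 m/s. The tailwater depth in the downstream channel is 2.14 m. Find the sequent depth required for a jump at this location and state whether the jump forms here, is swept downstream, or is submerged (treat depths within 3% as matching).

Fr₁ = V₁/√(g·y₁) = 6.33/√(9.81×0.765) = 2.31.
From the momentum equation for a rectangular channel, y₂/y₁ = ½[√(1 + 8Fr₁²) − 1] = ½[√43.71 − 1] = 2.81.
y₂ = 2.81 × 0.765 = 2.15 m.
Tailwater y_tw = 2.14 m: y_tw ≈ y₂, so the jump forms here.

y₂ = 2.15 m; the jump forms here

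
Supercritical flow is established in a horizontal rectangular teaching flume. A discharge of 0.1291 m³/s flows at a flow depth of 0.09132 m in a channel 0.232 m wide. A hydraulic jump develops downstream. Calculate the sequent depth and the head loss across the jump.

y₂ = 0.7870 m; ΔE = 1.171 m

q = Q/b = 0.1291/0.232 = 0.5565 m²/s; V₁ = q/y₁ = 6.094 m/s. Fr₁ = V₁/√(g·y₁) = 6.438.
Conjugate-depth relation: y₂/y₁ = ½[√(1 + 8Fr₁²) − 1] = ½[√332.59 − 1] = 8.619.
y₂ = 8.619 × 0.09132 = 0.7870 m.
V₂ = q/y₂ = 0.5565/0.7870 = 0.7070 m/s. E₁ = y₁ + V₁²/2g = 1.984 m; E₂ = y₂ + V₂²/2g = 0.8125 m. ΔE = E₁ − E₂ = 1.171 m.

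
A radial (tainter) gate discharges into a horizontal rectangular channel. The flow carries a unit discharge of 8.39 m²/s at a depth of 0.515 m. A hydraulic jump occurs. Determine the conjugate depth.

V₁ = q/y₁ = 8.39/0.515 = 16.3 m/s. Fr₁ = V₁/√(g·y₁) = 16.3/√(9.81×0.515) = 7.25.
By Bélanger, y₂/y₁ = ½[√(1 + 8Fr₁²) − 1] = ½[√421.3 − 1] = 9.76.
y₂ = 9.76 × 0.515 = 5.03 m.

y₂ = 5.03 m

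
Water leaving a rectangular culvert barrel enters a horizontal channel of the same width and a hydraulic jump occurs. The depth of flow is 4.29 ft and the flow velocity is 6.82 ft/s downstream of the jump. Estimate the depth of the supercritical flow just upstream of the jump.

y₁ = 1.98 ft

Fr₂ = V₂/√(g·y₂) = 6.82/√(32.2×4.29) = 0.580.
Since the conjugate-depth ratio holds either way, y₁/y₂ = ½[√(1 + 8Fr₂²) − 1] = ½[√3.694 − 1] = 0.461.
y₁ = 0.461 × 4.29 = 1.98 ft.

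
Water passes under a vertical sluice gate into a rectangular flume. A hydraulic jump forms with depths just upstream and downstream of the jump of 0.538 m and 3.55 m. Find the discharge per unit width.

For a rectangular channel the momentum equation gives q² = ½·g·y₁·y₂·(y₁ + y₂) = ½×9.81×0.538×3.55×4.09 = 38.3.
q = √38.3 = 6.19 m²/s.

q = 6.19 m²/s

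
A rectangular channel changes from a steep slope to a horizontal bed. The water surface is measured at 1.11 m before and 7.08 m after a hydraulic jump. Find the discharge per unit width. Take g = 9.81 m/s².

For a rectangular channel the momentum equation gives q² = ½·g·y₁·y₂·(y₁ + y₂) = ½×9.81×1.11×7.08×8.19 = 316.
q = √316 = 17.8 m²/s.

q = 17.8 m²/s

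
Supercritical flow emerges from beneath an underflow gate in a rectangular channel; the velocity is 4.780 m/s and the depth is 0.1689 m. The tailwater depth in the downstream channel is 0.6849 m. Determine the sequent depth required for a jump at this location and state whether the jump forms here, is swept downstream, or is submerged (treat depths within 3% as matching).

y₂ = 0.8066 m; the jump is swept downstream

Fr₁ = V₁/√(g·y₁) = 4.780/√(9.81×0.1689) = 3.713.
By Bélanger, y₂/y₁ = ½[√(1 + 8Fr₁²) − 1] = ½[√111.32 − 1] = 4.775.
y₂ = 4.775 × 0.1689 = 0.8066 m.
Tailwater y_tw = 0.6849 m: y_tw < y₂, so the jump is swept downstream.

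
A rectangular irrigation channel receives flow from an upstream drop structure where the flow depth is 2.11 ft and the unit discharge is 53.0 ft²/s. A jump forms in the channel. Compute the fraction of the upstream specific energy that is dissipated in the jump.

V₁ = q/y₁ = 53.0/2.11 = 25.1 ft/s. Fr₁ = V₁/√(g·y₁) = 25.1/√(32.2×2.11) = 3.05.
From the momentum equation for a rectangular channel, y₂/y₁ = ½[√(1 + 8Fr₁²) − 1] = ½[√75.29 − 1] = 3.84.
y₂ = 3.84 × 2.11 = 8.10 ft.
E₁ = y₁ + V₁²/2g = 11.9 ft. ΔE = (y₂ − y₁)³/(4y₁y₂) = 3.14 ft. ΔE/E₁ = 3.14/11.9 = 0.264.

ΔE/E₁ = 0.264 (26.4%)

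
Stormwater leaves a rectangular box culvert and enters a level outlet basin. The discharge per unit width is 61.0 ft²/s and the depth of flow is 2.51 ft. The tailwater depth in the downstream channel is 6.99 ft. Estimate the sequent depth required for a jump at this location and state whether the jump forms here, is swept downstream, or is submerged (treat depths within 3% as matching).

y₂ = 8.42 ft; the jump is swept downstream

V₁ = q/y₁ = 61.0/2.51 = 24.3 ft/s. Fr₁ = V₁/√(g·y₁) = 24.3/√(32.2×2.51) = 2.70.
Sequent-depth ratio: y₂/y₁ = ½[√(1 + 8Fr₁²) − 1] = ½[√59.46 − 1] = 3.36.
y₂ = 3.36 × 2.51 = 8.42 ft.
Tailwater y_tw = 6.99 ft: y_tw < y₂, so the jump is swept downstream.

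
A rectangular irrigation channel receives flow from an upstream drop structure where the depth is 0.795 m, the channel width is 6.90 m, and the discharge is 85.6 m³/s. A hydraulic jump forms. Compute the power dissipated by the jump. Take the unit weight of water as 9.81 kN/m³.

P = 5948 kW

q = Q/b = 85.6/6.90 = 12.4 m²/s; V₁ = q/y₁ = 15.6 m/s. Fr₁ = V₁/√(g·y₁) = 5.59.
Bélanger equation: y₂/y₁ = ½[√(1 + 8Fr₁²) − 1] = ½[√250.8 − 1] = 7.42.
y₂ = 7.42 × 0.795 = 5.90 m.
V₂ = q/y₂ = 12.4/5.90 = 2.10 m/s. E₁ = y₁ + V₁²/2g = 13.2 m; E₂ = y₂ + V₂²/2g = 6.12 m. ΔE = E₁ − E₂ = 7.08 m.
P = γ·Q·ΔE = 9.81 × 85.6 × 7.08 = 5948 kW.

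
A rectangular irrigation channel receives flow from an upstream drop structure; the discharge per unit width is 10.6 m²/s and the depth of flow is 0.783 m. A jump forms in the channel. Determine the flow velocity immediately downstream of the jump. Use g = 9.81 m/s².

V₁ = q/y₁ = 10.6/0.783 = 13.5 m/s. Fr₁ = V₁/√(g·y₁) = 13.5/√(9.81×0.783) = 4.88.
Bélanger equation: y₂/y₁ = ½[√(1 + 8Fr₁²) − 1] = ½[√191.9 − 1] = 6.43.
y₂ = 6.43 × 0.783 = 5.03 m.
V₂ = q/y₂ = 10.6/5.03 = 2.11 m/s.

V₂ = 2.11 m/s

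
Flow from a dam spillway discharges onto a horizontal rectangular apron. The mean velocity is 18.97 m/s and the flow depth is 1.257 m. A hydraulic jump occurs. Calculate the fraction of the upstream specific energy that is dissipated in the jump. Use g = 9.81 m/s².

Fr₁ = V₁/√(g·y₁) = 18.97/√(9.81×1.257) = 5.402.
Sequent-depth ratio: y₂/y₁ = ½[√(1 + 8Fr₁²) − 1] = ½[√234.46 − 1] = 7.156.
y₂ = 7.156 × 1.257 = 8.995 m.
E₁ = y₁ + V₁²/2g = 19.60 m. ΔE = (y₂ − y₁)³/(4y₁y₂) = 10.25 m. ΔE/E₁ = 10.25/19.60 = 0.523.

ΔE/E₁ = 0.523 (52.3%)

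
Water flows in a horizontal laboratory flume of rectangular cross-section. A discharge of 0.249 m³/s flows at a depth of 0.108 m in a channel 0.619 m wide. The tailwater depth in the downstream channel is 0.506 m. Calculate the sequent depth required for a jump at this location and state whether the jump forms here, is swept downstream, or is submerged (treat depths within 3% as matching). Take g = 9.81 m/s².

y₂ = 0.501 m; the jump forms here

q = Q/b = 0.249/0.619 = 0.402 m²/s; V₁ = q/y₁ = 3.72 m/s. Fr₁ = V₁/√(g·y₁) = 3.62.
Bélanger equation: y₂/y₁ = ½[√(1 + 8Fr₁²) − 1] = ½[√105.8 − 1] = 4.64.
y₂ = 4.64 × 0.108 = 0.501 m.
Tailwater y_tw = 0.506 m: y_tw ≈ y₂, so the jump forms here.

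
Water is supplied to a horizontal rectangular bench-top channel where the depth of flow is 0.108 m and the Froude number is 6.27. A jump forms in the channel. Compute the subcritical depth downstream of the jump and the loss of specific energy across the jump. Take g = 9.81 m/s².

Fr₁ = 6.27 (given).
Sequent-depth ratio: y₂/y₁ = ½[√(1 + 8Fr₁²) − 1] = ½[√315.5 − 1] = 8.38.
y₂ = 8.38 × 0.108 = 0.905 m.
V₁ = Fr₁·√(g·y₁) = 6.27×√(9.81×0.108) = 6.45 m/s; q = V₁·y₁ = 0.697 m²/s. V₂ = q/y₂ = 0.697/0.905 = 0.770 m/s. E₁ = y₁ + V₁²/2g = 2.23 m; E₂ = y₂ + V₂²/2g = 0.935 m. ΔE = E₁ − E₂ = 1.30 m.

y₂ = 0.905 m; ΔE = 1.30 m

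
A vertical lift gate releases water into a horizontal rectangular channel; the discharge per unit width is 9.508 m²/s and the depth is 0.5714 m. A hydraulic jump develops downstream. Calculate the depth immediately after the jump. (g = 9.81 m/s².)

y₂ = 5.401 m

V₁ = q/y₁ = 9.508/0.5714 = 16.64 m/s. Fr₁ = V₁/√(g·y₁) = 16.64/√(9.81×0.5714) = 7.028.
By Bélanger, y₂/y₁ = ½[√(1 + 8Fr₁²) − 1] = ½[√396.17 − 1] = 9.452.
y₂ = 9.452 × 0.5714 = 5.401 m.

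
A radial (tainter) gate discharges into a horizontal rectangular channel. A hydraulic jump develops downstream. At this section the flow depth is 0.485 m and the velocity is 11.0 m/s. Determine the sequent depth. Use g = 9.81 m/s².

Fr₁ = V₁/√(g·y₁) = 11.0/√(9.81×0.485) = 5.04.
From the momentum equation for a rectangular channel, y₂/y₁ = ½[√(1 + 8Fr₁²) − 1] = ½[√204.5 − 1] = 6.65.
y₂ = 6.65 × 0.485 = 3.22 m.

y₂ = 3.22 m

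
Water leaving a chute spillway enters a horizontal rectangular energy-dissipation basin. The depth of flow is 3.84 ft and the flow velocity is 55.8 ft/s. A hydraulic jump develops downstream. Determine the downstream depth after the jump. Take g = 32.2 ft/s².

y₂ = 25.4 ft

Fr₁ = V₁/√(g·y₁) = 55.8/√(32.2×3.84) = 5.02.
Sequent-depth ratio: y₂/y₁ = ½[√(1 + 8Fr₁²) − 1] = ½[√202.5 − 1] = 6.61.
y₂ = 6.61 × 3.84 = 25.4 ft.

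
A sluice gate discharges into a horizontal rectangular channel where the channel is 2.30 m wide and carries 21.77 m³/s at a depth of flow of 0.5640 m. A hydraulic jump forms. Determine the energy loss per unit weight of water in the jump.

ΔE = 9.348 m

q = Q/b = 21.77/2.30 = 9.465 m²/s; V₁ = q/y₁ = 16.78 m/s. Fr₁ = V₁/√(g·y₁) = 7.135.
Bélanger equation: y₂/y₁ = ½[√(1 + 8Fr₁²) − 1] = ½[√408.23 − 1] = 9.602.
y₂ = 9.602 × 0.5640 = 5.416 m.
Head loss: ΔE = (y₂ − y₁)³/(4y₁y₂) = (5.416 − 0.5640)³/(4×0.5640×5.416) = 114.2/12.22 = 9.348 m.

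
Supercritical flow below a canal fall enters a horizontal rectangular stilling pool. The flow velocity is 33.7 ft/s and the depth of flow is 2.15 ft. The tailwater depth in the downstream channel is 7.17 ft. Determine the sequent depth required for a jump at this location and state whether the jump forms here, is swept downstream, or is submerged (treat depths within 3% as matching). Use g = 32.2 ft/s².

Fr₁ = V₁/√(g·y₁) = 33.7/√(32.2×2.15) = 4.05.
Bélanger equation: y₂/y₁ = ½[√(1 + 8Fr₁²) − 1] = ½[√132.2 − 1] = 5.25.
y₂ = 5.25 × 2.15 = 11.3 ft.
Tailwater y_tw = 7.17 ft: y_tw < y₂, so the jump is swept downstream.

y₂ = 11.3 ft; the jump is swept downstream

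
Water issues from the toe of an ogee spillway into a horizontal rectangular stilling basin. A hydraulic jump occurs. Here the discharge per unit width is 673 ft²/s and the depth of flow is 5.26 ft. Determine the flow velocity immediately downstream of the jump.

V₁ = q/y₁ = 673/5.26 = 128 ft/s. Fr₁ = V₁/√(g·y₁) = 128/√(32.2×5.26) = 9.83.
By Bélanger, y₂/y₁ = ½[√(1 + 8Fr₁²) − 1] = ½[√774.2 − 1] = 13.4.
y₂ = 13.4 × 5.26 = 70.5 ft.
V₂ = q/y₂ = 673/70.5 = 9.54 ft/s.

V₂ = 9.54 ft/s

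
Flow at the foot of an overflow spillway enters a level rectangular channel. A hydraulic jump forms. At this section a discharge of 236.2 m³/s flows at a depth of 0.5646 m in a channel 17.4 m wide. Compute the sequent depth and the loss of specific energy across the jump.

y₂ = 7.880 m; ΔE = 22.00 m

q = Q/b = 236.2/17.4 = 13.57 m²/s; V₁ = q/y₁ = 24.04 m/s. Fr₁ = V₁/√(g·y₁) = 10.22.
Conjugate-depth relation: y₂/y₁ = ½[√(1 + 8Fr₁²) − 1] = ½[√835.95 − 1] = 13.96.
y₂ = 13.96 × 0.5646 = 7.880 m.
Head loss: ΔE = (y₂ − y₁)³/(4y₁y₂) = (7.880 − 0.5646)³/(4×0.5646×7.880) = 391.4/17.80 = 22.00 m.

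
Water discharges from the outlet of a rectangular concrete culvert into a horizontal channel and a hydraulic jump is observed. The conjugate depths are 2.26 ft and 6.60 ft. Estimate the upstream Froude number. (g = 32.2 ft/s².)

For a rectangular channel the momentum equation gives q² = ½·g·y₁·y₂·(y₁ + y₂) = ½×32.2×2.26×6.60×8.86 = 2128.
q = √2128 = 46.1 ft²/s.
V₁ = q/y₁ = 20.4 ft/s; Fr₁ = V₁/√(g·y₁) = 2.39.

Fr₁ = 2.39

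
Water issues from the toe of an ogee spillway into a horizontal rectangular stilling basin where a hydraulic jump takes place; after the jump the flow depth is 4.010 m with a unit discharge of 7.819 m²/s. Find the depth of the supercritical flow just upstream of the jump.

V₂ = q/y₂ = 7.819/4.010 = 1.950 m/s; Fr₂ = V₂/√(g·y₂) = 0.3109.
From the momentum equation (using Fr₂), y₁/y₂ = ½[√(1 + 8Fr₂²) − 1] = ½[√1.7732 − 1] = 0.1658.
y₁ = 0.1658 × 4.010 = 0.6649 m.

y₁ = 0.6649 m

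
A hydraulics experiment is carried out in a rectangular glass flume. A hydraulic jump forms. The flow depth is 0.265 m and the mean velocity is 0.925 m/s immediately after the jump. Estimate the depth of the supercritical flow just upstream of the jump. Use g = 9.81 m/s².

Fr₂ = V₂/√(g·y₂) = 0.925/√(9.81×0.265) = 0.574.
Since the conjugate-depth ratio holds either way, y₁/y₂ = ½[√(1 + 8Fr₂²) − 1] = ½[√3.633 − 1] = 0.453.
y₁ = 0.453 × 0.265 = 0.120 m.

y₁ = 0.120 m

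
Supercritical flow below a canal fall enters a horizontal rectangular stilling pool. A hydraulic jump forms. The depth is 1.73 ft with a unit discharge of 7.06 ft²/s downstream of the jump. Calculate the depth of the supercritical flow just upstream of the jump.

y₁ = 0.728 ft

V₂ = q/y₂ = 7.06/1.73 = 4.08 ft/s; Fr₂ = V₂/√(g·y₂) = 0.547.
Applying the sequent-depth relation in reverse, y₁/y₂ = ½[√(1 + 8Fr₂²) − 1] = ½[√3.392 − 1] = 0.421.
y₁ = 0.421 × 1.73 = 0.728 ft.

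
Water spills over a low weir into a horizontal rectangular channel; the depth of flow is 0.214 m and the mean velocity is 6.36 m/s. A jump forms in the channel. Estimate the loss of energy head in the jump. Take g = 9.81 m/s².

ΔE = 0.987 m

Fr₁ = V₁/√(g·y₁) = 6.36/√(9.81×0.214) = 4.39.
Conjugate-depth relation: y₂/y₁ = ½[√(1 + 8Fr₁²) − 1] = ½[√155.1 − 1] = 5.73.
y₂ = 5.73 × 0.214 = 1.23 m.
Head loss: ΔE = (y₂ − y₁)³/(4y₁y₂) = (1.23 − 0.214)³/(4×0.214×1.23) = 1.04/1.05 = 0.987 m.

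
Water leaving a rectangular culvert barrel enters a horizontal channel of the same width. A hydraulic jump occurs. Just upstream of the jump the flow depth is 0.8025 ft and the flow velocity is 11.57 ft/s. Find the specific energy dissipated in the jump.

ΔE = 0.3949 ft

Fr₁ = V₁/√(g·y₁) = 11.57/√(32.2×0.8025) = 2.276.
By Bélanger, y₂/y₁ = ½[√(1 + 8Fr₁²) − 1] = ½[√42.443 − 1] = 2.757.
y₂ = 2.757 × 0.8025 = 2.213 ft.
Head loss: ΔE = (y₂ − y₁)³/(4y₁y₂) = (2.213 − 0.8025)³/(4×0.8025×2.213) = 2.805/7.103 = 0.3949 ft.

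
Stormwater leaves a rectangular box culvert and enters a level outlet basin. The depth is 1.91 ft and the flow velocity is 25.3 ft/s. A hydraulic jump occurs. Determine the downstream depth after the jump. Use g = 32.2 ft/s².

y₂ = 7.81 ft

Fr₁ = V₁/√(g·y₁) = 25.3/√(32.2×1.91) = 3.23.
By Bélanger, y₂/y₁ = ½[√(1 + 8Fr₁²) − 1] = ½[√84.26 − 1] = 4.09.
y₂ = 4.09 × 1.91 = 7.81 ft.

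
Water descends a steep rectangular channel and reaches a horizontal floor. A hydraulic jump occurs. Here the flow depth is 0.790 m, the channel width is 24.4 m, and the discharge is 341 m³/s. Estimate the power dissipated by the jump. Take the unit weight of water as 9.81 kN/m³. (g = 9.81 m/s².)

q = Q/b = 341/24.4 = 14.0 m²/s; V₁ = q/y₁ = 17.7 m/s. Fr₁ = V₁/√(g·y₁) = 6.35.
Bélanger equation: y₂/y₁ = ½[√(1 + 8Fr₁²) − 1] = ½[√324.0 − 1] = 8.50.
y₂ = 8.50 × 0.790 = 6.72 m.
V₂ = q/y₂ = 14.0/6.72 = 2.08 m/s. E₁ = y₁ + V₁²/2g = 16.7 m; E₂ = y₂ + V₂²/2g = 6.94 m. ΔE = E₁ − E₂ = 9.80 m.
P = γ·Q·ΔE = 9.81 × 341 × 9.80 = 32797 kW.

P = 32797 kW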